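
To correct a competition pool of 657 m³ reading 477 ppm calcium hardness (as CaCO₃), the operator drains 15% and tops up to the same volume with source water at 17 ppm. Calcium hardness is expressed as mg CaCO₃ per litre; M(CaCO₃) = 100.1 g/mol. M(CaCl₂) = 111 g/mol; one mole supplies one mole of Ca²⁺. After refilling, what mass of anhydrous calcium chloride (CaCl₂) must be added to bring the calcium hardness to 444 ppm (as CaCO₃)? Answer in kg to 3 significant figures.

26.2 kg

Volume: 657 m³ = 657,000 L.
After draining 15% and refilling: 477 × 0.85 + 17 × 0.15 = 408 ppm.
Deficit to target: 444 − 408 = 36 mg/L.
As CaCO₃: 36 mg/L × 657,000 L = 23,650 g; ÷ 100.1 = 236.3 mol Ca²⁺.
Mass: 236.3 × 111 = 26,230 g.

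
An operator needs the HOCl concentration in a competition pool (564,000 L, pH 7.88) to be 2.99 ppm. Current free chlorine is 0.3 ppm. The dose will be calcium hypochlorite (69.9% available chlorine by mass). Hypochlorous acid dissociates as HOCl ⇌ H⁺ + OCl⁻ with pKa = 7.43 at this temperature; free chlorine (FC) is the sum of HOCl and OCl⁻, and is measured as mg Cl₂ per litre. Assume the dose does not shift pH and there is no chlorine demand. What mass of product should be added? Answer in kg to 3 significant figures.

8.97 kg

[OCl⁻]/[HOCl] = 10^(pH − pKa) = 10^(7.88 − 7.43) = 2.818; fraction as HOCl = 1/(1 + 2.818) = 0.2619.
Free chlorine required for 2.99 ppm HOCl: 2.99 / 0.2619 = 11.42 ppm.
FC to add: 11.42 − 0.3 = 11.12 mg/L as Cl₂.
Cl₂ equivalent: 11.12 mg/L × 564,000 L = 6270 g.
Product at 69.9% available Cl: 6270 / 0.699 = 8970 g.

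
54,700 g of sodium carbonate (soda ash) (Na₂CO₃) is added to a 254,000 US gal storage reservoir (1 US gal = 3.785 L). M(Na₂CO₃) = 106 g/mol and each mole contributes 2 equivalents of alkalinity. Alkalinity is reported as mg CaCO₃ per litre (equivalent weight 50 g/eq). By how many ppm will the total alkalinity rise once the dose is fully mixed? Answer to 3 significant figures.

Volume: 254,000 US gal × 3.785 L/gal = 961,390 L.
Moles of Na₂CO₃: 54,700 g ÷ 106 g/mol = 516 mol → 1032 eq of alkalinity.
As CaCO₃: 1032 eq × 50 g/eq = 51,600 g.
Rise: 51,600 g / 961,390 L × 1000 = 53.68 mg/L.

53.7 ppm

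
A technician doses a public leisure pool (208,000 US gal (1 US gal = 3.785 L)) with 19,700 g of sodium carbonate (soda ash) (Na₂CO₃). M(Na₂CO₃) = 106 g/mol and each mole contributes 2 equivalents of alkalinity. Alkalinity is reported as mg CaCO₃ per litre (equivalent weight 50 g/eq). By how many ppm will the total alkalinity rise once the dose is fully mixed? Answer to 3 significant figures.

Volume: 208,000 US gal × 3.785 L/gal = 787,280 L.
Moles of Na₂CO₃: 19,700 g ÷ 106 g/mol = 185.8 mol → 371.7 eq of alkalinity.
As CaCO₃: 371.7 eq × 50 g/eq = 18,580 g.
Rise: 18,580 g / 787,280 L × 1000 = 23.61 mg/L.

23.6 ppm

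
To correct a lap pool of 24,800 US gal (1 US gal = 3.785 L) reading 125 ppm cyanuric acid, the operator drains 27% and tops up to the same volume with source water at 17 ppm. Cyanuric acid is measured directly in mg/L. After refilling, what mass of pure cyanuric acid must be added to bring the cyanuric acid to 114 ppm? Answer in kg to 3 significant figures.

Volume: 24,800 US gal × 3.785 L/gal = 93,868 L.
After draining 27% and refilling: 125 × 0.73 + 17 × 0.27 = 95.84 ppm.
Deficit to target: 114 − 95.84 = 18.16 mg/L.
Mass: 18.16 mg/L × 93,868 L = 1705 g cyanuric acid.

1.70 kg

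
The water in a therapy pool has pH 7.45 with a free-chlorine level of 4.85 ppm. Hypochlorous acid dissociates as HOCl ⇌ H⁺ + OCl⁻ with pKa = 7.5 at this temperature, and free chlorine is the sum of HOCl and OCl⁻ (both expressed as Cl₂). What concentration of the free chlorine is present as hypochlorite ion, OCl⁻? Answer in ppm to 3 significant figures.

[OCl⁻]/[HOCl] = 10^(pH − pKa) = 10^(7.45 − 7.5) = 10^-0.05 = 0.8913.
Fraction as HOCl = 1 / (1 + 0.8913) = 0.5288.
OCl⁻ = (1 − 0.5288) × 4.85 ppm = 2.286 ppm.

2.29 ppm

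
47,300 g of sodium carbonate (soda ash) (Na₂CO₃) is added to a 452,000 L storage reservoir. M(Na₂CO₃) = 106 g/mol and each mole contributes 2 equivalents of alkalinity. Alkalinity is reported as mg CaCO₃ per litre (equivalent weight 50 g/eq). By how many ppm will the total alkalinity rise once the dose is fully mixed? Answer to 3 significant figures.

Moles of Na₂CO₃: 47,300 g ÷ 106 g/mol = 446.2 mol → 892.5 eq of alkalinity.
As CaCO₃: 892.5 eq × 50 g/eq = 44,620 g.
Rise: 44,620 g / 452,000 L × 1000 = 98.72 mg/L.

98.7 ppm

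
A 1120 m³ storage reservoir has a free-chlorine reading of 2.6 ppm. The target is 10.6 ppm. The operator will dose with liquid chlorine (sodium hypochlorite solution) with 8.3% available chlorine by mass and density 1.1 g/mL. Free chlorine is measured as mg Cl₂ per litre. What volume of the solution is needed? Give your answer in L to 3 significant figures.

98.1 L

Volume: 1120 m³ = 1,120,000 L.
Chlorine deficit: 10.6 − 2.6 = 8 ppm = 8 mg/L as Cl₂.
Cl₂ equivalent needed: 8 mg/L × 1,120,000 L = 8,960,000 mg = 8960 g.
Product at 8.3% available chlorine: 8960 / 0.083 = 108,000 g.
Volume at density 1.1 g/mL: 108,000 g ÷ 1.1 g/mL = 98,140 mL.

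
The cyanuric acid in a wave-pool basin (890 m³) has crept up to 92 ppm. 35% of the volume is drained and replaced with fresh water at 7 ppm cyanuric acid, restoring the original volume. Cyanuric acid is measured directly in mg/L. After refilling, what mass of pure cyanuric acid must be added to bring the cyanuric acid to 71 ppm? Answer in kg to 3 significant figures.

7.79 kg

Volume: 890 m³ = 890,000 L.
After draining 35% and refilling: 92 × 0.65 + 7 × 0.35 = 62.25 ppm.
Deficit to target: 71 − 62.25 = 8.75 mg/L.
Mass: 8.75 mg/L × 890,000 L = 7787 g cyanuric acid.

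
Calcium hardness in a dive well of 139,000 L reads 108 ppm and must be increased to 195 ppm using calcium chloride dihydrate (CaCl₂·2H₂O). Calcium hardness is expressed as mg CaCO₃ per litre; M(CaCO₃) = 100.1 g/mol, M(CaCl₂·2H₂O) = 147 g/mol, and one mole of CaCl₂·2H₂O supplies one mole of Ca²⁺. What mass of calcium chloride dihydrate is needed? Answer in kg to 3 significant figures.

Hardness to add: (195 − 108) = 87 mg/L as CaCO₃ × 139,000 L = 12,090 g as CaCO₃.
Moles of Ca²⁺ (1 mol Ca²⁺ ≡ 1 mol CaCO₃): 12,090 / 100.1 g/mol = 120.8 mol.
Mass of CaCl₂·2H₂O: 120.8 × 147 = 17,760 g.

17.8 kg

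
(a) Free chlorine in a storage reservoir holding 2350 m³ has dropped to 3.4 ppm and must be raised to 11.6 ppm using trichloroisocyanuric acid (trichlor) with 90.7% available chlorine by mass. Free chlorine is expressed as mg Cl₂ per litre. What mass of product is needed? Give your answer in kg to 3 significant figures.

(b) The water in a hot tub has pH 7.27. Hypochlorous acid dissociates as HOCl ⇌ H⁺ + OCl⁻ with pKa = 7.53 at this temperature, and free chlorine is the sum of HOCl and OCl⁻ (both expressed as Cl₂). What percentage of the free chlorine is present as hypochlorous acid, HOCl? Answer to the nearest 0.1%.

(a) Volume: 2350 m³ = 2,350,000 L.
(a) Chlorine deficit: 11.6 − 3.4 = 8.2 ppm = 8.2 mg/L as Cl₂.
(a) Cl₂ equivalent needed: 8.2 mg/L × 2,350,000 L = 19,270,000 mg = 19,270 g.
(a) Product at 90.7% available chlorine: 19,270 / 0.907 = 21,250 g.

(b) [OCl⁻]/[HOCl] = 10^(pH − pKa) = 10^(7.27 − 7.53) = 10^-0.26 = 0.5495.
(b) Fraction as HOCl = 1 / (1 + 0.5495) = 0.6454.

(a) 21.2 kg; (b) 64.5%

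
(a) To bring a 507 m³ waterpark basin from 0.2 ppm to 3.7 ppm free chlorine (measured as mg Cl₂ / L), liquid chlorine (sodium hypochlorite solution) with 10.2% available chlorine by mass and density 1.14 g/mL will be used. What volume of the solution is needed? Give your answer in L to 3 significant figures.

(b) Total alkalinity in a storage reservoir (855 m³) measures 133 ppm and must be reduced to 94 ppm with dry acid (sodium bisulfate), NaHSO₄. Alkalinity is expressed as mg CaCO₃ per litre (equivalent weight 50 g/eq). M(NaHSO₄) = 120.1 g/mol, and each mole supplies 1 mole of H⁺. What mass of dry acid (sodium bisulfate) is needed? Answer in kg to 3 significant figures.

(a) 15.3 L; (b) 80.1 kg

(a) Volume: 507 m³ = 507,000 L.
(a) Chlorine deficit: 3.7 − 0.2 = 3.5 ppm = 3.5 mg/L as Cl₂.
(a) Cl₂ equivalent needed: 3.5 mg/L × 507,000 L = 1,774,000 mg = 1774 g.
(a) Product at 10.2% available chlorine: 1774 / 0.102 = 17,400 g.
(a) Volume at density 1.14 g/mL: 17,400 g ÷ 1.14 g/mL = 15,260 mL.

(b) Volume: 855 m³ = 855,000 L.
(b) Alkalinity to neutralize: (133 − 94) = 39 mg/L as CaCO₃ × 855,000 L = 33,340 g as CaCO₃.
(b) Equivalents of H⁺ required: 33,340 ÷ 50 g/eq = 666.9 eq = 666.9 mol NaHSO₄.
(b) Mass of NaHSO₄: 666.9 × 120.1 = 80,090 g.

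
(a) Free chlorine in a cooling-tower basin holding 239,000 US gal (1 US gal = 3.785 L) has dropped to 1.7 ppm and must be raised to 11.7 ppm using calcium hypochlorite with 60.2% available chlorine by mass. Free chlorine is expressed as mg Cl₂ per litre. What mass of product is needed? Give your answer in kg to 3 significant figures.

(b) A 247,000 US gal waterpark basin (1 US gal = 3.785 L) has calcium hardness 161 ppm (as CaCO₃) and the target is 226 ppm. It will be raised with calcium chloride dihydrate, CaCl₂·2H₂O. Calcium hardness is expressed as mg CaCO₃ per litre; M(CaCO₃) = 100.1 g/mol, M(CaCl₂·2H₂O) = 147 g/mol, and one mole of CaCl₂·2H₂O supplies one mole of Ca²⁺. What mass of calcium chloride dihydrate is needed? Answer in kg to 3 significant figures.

(a) Volume: 239,000 US gal × 3.785 L/gal = 904,615 L.
(a) Chlorine deficit: 11.7 − 1.7 = 10 ppm = 10 mg/L as Cl₂.
(a) Cl₂ equivalent needed: 10 mg/L × 904,615 L = 9,046,000 mg = 9046 g.
(a) Product at 60.2% available chlorine: 9046 / 0.602 = 15,030 g.

(b) Volume: 247,000 US gal × 3.785 L/gal = 934,895 L.
(b) Hardness to add: (226 − 161) = 65 mg/L as CaCO₃ × 934,895 L = 60,770 g as CaCO₃.
(b) Moles of Ca²⁺ (1 mol Ca²⁺ ≡ 1 mol CaCO₃): 60,770 / 100.1 g/mol = 607.1 mol.
(b) Mass of CaCl₂·2H₂O: 607.1 × 147 = 89,240 g.

(a) 15.0 kg; (b) 89.2 kg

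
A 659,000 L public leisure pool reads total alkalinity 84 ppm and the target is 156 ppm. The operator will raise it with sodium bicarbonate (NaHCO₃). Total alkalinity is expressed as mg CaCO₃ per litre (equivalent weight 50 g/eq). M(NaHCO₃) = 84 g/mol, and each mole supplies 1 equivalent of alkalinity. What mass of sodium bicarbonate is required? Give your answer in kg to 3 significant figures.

Alkalinity to add: (156 − 84) = 72 mg/L as CaCO₃ × 659,000 L = 47,450 g as CaCO₃.
Equivalents: 47,450 g ÷ 50 g/eq = 949 eq.
NaHCO₃ supplies 1 eq per mole → 949 mol.
Mass: 949 mol × 84 g/mol = 79,710 g.

79.7 kg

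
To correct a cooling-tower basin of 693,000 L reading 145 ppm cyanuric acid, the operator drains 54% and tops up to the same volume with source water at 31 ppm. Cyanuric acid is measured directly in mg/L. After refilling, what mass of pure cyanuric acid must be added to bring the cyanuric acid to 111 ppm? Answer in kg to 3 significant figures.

After draining 54% and refilling: 145 × 0.46 + 31 × 0.54 = 83.44 ppm.
Deficit to target: 111 − 83.44 = 27.56 mg/L.
Mass: 27.56 mg/L × 693,000 L = 19,100 g cyanuric acid.

19.1 kg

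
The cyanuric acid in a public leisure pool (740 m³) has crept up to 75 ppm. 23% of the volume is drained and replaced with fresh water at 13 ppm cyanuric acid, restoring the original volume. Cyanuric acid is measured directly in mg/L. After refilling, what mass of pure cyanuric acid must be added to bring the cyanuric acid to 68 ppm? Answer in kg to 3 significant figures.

5.37 kg

Volume: 740 m³ = 740,000 L.
After draining 23% and refilling: 75 × 0.77 + 13 × 0.23 = 60.74 ppm.
Deficit to target: 68 − 60.74 = 7.26 mg/L.
Mass: 7.26 mg/L × 740,000 L = 5372 g cyanuric acid.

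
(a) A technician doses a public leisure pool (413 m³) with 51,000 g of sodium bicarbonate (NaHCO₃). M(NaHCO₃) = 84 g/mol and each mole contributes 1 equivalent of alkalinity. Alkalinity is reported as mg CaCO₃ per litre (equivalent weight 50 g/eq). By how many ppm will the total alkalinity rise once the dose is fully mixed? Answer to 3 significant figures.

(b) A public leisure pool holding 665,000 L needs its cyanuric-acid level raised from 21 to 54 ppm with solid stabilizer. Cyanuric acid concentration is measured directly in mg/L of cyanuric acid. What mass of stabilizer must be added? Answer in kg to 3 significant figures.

(a) Volume: 413 m³ = 413,000 L.
(a) Moles of NaHCO₃: 51,000 g ÷ 84 g/mol = 607.1 mol → 607.1 eq of alkalinity.
(a) As CaCO₃: 607.1 eq × 50 g/eq = 30,360 g.
(a) Rise: 30,360 g / 413,000 L × 1000 = 73.5 mg/L.

(b) CYA to add: (54 − 21) = 33 mg/L × 665,000 L = 21,940 g cyanuric acid.

(a) 73.5 ppm; (b) 21.9 kg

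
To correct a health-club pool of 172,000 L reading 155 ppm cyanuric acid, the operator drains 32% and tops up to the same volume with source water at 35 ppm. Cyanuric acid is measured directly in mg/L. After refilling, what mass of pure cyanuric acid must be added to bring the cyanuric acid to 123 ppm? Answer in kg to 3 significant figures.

1.10 kg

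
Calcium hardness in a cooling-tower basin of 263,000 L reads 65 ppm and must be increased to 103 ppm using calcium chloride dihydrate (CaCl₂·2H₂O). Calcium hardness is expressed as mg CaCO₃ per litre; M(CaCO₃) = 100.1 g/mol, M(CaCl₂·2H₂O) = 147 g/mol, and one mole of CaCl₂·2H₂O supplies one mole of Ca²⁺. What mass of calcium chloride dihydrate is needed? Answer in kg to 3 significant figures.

Hardness to add: (103 − 65) = 38 mg/L as CaCO₃ × 263,000 L = 9994 g as CaCO₃.
Moles of Ca²⁺ (1 mol Ca²⁺ ≡ 1 mol CaCO₃): 9994 / 100.1 g/mol = 99.84 mol.
Mass of CaCl₂·2H₂O: 99.84 × 147 = 14,680 g.

14.7 kg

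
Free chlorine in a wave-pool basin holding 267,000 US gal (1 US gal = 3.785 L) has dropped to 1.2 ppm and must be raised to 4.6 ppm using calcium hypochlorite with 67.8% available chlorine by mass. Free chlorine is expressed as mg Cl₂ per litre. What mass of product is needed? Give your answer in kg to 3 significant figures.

5.07 kg

Volume: 267,000 US gal × 3.785 L/gal = 1,010,595 L.
Chlorine deficit: 4.6 − 1.2 = 3.4 ppm = 3.4 mg/L as Cl₂.
Cl₂ equivalent needed: 3.4 mg/L × 1,010,595 L = 3,436,000 mg = 3436 g.
Product at 67.8% available chlorine: 3436 / 0.678 = 5068 g.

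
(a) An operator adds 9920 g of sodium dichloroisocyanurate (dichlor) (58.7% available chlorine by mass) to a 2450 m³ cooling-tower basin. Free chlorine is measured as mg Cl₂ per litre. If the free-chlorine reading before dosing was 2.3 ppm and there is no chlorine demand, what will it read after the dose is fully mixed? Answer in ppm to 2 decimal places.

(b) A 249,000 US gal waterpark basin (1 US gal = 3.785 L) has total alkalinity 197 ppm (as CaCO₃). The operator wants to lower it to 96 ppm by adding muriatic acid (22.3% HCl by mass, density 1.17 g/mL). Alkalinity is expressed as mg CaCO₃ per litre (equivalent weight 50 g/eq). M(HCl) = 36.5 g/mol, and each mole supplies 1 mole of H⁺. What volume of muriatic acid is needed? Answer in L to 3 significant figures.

(a) Volume: 2450 m³ = 2,450,000 L.
(a) Available chlorine delivered: 9920 g × 0.587 = 5823 g as Cl₂.
(a) Concentration rise: 5823 g / 2,450,000 L = 2.377 mg/L = 2.38 ppm.
(a) Final FC: 2.3 + 2.38 = 4.68 ppm.

(b) Volume: 249,000 US gal × 3.785 L/gal = 942,465 L.
(b) Alkalinity to neutralize: (197 − 96) = 101 mg/L as CaCO₃ × 942,465 L = 95,190 g as CaCO₃.
(b) Equivalents of H⁺ required: 95,190 ÷ 50 g/eq = 1904 eq = 1904 mol HCl.
(b) Mass of HCl: 1904 × 36.5 = 69,490 g.
(b) Mass of 22.3% solution: 69,490 / 0.223 = 311,600 g.
(b) Volume: 311,600 g ÷ 1.17 g/mL = 266,300 mL.

(a) 4.68 ppm; (b) 266 L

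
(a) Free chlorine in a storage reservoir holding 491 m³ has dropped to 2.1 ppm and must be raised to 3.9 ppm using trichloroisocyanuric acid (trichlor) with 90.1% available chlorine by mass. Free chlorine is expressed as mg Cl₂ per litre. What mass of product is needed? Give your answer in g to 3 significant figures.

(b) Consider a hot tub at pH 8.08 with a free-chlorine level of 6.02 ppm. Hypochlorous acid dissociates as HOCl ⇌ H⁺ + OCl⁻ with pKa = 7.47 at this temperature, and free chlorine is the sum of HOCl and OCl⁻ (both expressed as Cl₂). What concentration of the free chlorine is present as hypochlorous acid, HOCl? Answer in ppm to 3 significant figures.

(a) 981 g; (b) 1.19 ppm

(a) Volume: 491 m³ = 491,000 L.
(a) Chlorine deficit: 3.9 − 2.1 = 1.8 ppm = 1.8 mg/L as Cl₂.
(a) Cl₂ equivalent needed: 1.8 mg/L × 491,000 L = 883,800 mg = 883.8 g.
(a) Product at 90.1% available chlorine: 883.8 / 0.901 = 980.9 g.

(b) [OCl⁻]/[HOCl] = 10^(pH − pKa) = 10^(8.08 − 7.47) = 10^0.61 = 4.074.
(b) Fraction as HOCl = 1 / (1 + 4.074) = 0.1971.
(b) HOCl = 0.1971 × 6.02 ppm = 1.186 ppm.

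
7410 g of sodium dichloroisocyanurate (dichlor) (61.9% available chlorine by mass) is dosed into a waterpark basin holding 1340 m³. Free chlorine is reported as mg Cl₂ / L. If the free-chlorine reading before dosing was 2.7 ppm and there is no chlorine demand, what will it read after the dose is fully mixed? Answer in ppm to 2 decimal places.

6.12 ppm

Volume: 1340 m³ = 1,340,000 L.
Available chlorine delivered: 7410 g × 0.619 = 4587 g as Cl₂.
Concentration rise: 4587 g / 1,340,000 L = 3.423 mg/L = 3.42 ppm.
Final FC: 2.7 + 3.42 = 6.12 ppm.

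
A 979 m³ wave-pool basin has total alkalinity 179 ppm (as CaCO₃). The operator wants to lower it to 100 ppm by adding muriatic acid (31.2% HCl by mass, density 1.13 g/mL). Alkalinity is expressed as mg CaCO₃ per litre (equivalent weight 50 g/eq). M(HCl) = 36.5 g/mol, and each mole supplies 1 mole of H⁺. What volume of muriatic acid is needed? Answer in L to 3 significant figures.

Volume: 979 m³ = 979,000 L.
Alkalinity to neutralize: (179 − 100) = 79 mg/L as CaCO₃ × 979,000 L = 77,340 g as CaCO₃.
Equivalents of H⁺ required: 77,340 ÷ 50 g/eq = 1547 eq = 1547 mol HCl.
Mass of HCl: 1547 × 36.5 = 56,460 g.
Mass of 31.2% solution: 56,460 / 0.312 = 181,000 g.
Volume: 181,000 g ÷ 1.13 g/mL = 160,100 mL.

160 L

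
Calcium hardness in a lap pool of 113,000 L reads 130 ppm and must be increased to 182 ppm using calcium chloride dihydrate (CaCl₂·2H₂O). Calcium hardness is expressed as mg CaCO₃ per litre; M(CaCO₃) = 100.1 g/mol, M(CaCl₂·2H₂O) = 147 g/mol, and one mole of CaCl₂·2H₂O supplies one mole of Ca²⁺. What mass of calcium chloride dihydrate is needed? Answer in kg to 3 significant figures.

8.63 kg

Hardness to add: (182 − 130) = 52 mg/L as CaCO₃ × 113,000 L = 5876 g as CaCO₃.
Moles of Ca²⁺ (1 mol Ca²⁺ ≡ 1 mol CaCO₃): 5876 / 100.1 g/mol = 58.7 mol.
Mass of CaCl₂·2H₂O: 58.7 × 147 = 8629 g.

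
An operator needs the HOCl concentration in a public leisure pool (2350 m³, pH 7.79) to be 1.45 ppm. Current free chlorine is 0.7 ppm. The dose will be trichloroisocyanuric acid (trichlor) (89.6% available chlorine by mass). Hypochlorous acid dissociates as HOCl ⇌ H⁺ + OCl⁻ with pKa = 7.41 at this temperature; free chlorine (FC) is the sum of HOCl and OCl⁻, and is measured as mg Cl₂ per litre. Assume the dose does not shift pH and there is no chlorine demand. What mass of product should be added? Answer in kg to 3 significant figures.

11.1 kg

Volume: 2350 m³ = 2,350,000 L.
[OCl⁻]/[HOCl] = 10^(pH − pKa) = 10^(7.79 − 7.41) = 2.399; fraction as HOCl = 1/(1 + 2.399) = 0.2942.
Free chlorine required for 1.45 ppm HOCl: 1.45 / 0.2942 = 4.928 ppm.
FC to add: 4.928 − 0.7 = 4.228 mg/L as Cl₂.
Cl₂ equivalent: 4.228 mg/L × 2,350,000 L = 9937 g.
Product at 89.6% available Cl: 9937 / 0.896 = 11,090 g.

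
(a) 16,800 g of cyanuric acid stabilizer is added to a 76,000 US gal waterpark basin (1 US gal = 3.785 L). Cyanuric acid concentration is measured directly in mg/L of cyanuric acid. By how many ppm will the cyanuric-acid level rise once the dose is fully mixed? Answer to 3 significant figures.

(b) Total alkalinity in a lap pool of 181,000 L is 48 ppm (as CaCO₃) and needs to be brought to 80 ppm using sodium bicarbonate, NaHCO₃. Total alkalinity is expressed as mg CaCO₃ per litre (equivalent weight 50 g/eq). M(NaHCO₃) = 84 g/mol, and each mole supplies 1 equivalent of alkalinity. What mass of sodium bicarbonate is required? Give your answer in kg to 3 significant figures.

(a) 58.4 ppm; (b) 9.73 kg

(a) Volume: 76,000 US gal × 3.785 L/gal = 287,660 L.
(a) Rise: 16,800 g / 287,660 L × 1000 = 58.4 mg/L.

(b) Alkalinity to add: (80 − 48) = 32 mg/L as CaCO₃ × 181,000 L = 5792 g as CaCO₃.
(b) Equivalents: 5792 g ÷ 50 g/eq = 115.8 eq.
(b) NaHCO₃ supplies 1 eq per mole → 115.8 mol.
(b) Mass: 115.8 mol × 84 g/mol = 9731 g.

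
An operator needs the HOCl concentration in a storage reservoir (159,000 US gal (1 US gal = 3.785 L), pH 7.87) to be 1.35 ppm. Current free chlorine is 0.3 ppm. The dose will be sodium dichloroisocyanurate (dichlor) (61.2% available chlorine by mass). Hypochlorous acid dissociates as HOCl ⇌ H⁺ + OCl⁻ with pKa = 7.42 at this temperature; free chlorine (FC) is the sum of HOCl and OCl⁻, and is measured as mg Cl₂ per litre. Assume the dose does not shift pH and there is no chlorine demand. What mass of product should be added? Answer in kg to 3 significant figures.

4.77 kg

Volume: 159,000 US gal × 3.785 L/gal = 601,815 L.
[OCl⁻]/[HOCl] = 10^(pH − pKa) = 10^(7.87 − 7.42) = 2.818; fraction as HOCl = 1/(1 + 2.818) = 0.2619.
Free chlorine required for 1.35 ppm HOCl: 1.35 / 0.2619 = 5.155 ppm.
FC to add: 5.155 − 0.3 = 4.855 mg/L as Cl₂.
Cl₂ equivalent: 4.855 mg/L × 601,815 L = 2922 g.
Product at 61.2% available Cl: 2922 / 0.612 = 4774 g.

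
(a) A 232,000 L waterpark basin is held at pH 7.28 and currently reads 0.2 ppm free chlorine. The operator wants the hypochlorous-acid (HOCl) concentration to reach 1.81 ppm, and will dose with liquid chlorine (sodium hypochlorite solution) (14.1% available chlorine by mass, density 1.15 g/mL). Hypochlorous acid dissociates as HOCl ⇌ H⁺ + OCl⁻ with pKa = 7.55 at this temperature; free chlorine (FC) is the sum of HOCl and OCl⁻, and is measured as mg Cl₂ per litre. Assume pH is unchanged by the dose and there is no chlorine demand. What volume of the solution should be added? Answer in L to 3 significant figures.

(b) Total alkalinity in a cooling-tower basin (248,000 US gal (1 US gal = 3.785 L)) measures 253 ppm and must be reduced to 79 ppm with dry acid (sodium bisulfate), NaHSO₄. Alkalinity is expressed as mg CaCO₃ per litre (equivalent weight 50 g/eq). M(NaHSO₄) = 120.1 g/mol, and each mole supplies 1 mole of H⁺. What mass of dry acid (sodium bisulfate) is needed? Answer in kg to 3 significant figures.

(a) [OCl⁻]/[HOCl] = 10^(pH − pKa) = 10^(7.28 − 7.55) = 0.537; fraction as HOCl = 1/(1 + 0.537) = 0.6506.
(a) Free chlorine required for 1.81 ppm HOCl: 1.81 / 0.6506 = 2.782 ppm.
(a) FC to add: 2.782 − 0.2 = 2.582 mg/L as Cl₂.
(a) Cl₂ equivalent: 2.582 mg/L × 232,000 L = 599 g.
(a) Product at 14.1% available Cl: 599 / 0.141 = 4248 g.
(a) Volume: 4248 g ÷ 1.15 g/mL = 3694 mL.

(b) Volume: 248,000 US gal × 3.785 L/gal = 938,680 L.
(b) Alkalinity to neutralize: (253 − 79) = 174 mg/L as CaCO₃ × 938,680 L = 163,300 g as CaCO₃.
(b) Equivalents of H⁺ required: 163,300 ÷ 50 g/eq = 3267 eq = 3267 mol NaHSO₄.
(b) Mass of NaHSO₄: 3267 × 120.1 = 392,300 g.

(a) 3.69 L; (b) 392 kg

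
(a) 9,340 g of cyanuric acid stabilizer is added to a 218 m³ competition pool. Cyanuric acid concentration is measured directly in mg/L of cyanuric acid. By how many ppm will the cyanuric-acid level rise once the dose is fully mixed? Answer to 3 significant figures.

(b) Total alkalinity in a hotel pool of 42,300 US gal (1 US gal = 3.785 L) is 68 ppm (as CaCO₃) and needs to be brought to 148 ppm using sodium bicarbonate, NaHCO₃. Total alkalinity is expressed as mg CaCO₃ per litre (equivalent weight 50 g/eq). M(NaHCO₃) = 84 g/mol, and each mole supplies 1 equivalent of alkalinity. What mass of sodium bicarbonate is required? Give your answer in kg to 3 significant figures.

(a) 42.8 ppm; (b) 21.5 kg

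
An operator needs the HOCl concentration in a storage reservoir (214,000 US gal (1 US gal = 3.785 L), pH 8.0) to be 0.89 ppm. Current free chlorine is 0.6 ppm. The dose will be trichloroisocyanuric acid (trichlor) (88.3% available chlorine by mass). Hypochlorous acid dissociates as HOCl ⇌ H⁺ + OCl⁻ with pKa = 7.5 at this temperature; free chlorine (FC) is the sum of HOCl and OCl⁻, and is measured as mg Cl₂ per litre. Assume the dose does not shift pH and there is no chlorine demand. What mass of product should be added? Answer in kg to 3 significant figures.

Volume: 214,000 US gal × 3.785 L/gal = 809,990 L.
[OCl⁻]/[HOCl] = 10^(pH − pKa) = 10^(8.0 − 7.5) = 3.162; fraction as HOCl = 1/(1 + 3.162) = 0.2403.
Free chlorine required for 0.89 ppm HOCl: 0.89 / 0.2403 = 3.704 ppm.
FC to add: 3.704 − 0.6 = 3.104 mg/L as Cl₂.
Cl₂ equivalent: 3.104 mg/L × 809,990 L = 2515 g.
Product at 88.3% available Cl: 2515 / 0.883 = 2848 g.

2.85 kg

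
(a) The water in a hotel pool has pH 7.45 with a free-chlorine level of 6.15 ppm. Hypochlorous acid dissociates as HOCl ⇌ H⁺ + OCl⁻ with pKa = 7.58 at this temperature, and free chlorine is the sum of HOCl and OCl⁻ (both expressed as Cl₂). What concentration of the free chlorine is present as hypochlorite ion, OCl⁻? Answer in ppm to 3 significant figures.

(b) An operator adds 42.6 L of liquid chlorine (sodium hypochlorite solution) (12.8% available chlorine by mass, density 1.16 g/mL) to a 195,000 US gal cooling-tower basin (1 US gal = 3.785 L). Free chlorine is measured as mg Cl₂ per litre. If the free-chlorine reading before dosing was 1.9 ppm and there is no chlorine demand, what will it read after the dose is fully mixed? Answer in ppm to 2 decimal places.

(a) 2.62 ppm; (b) 10.47 ppm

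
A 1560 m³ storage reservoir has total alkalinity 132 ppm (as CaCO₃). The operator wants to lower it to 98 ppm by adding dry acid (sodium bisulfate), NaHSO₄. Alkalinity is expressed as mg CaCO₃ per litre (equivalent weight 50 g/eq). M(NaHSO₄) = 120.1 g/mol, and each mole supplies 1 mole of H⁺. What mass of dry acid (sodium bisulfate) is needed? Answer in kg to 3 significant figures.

127 kg

Volume: 1560 m³ = 1,560,000 L.
Alkalinity to neutralize: (132 − 98) = 34 mg/L as CaCO₃ × 1,560,000 L = 53,040 g as CaCO₃.
Equivalents of H⁺ required: 53,040 ÷ 50 g/eq = 1061 eq = 1061 mol NaHSO₄.
Mass of NaHSO₄: 1061 × 120.1 = 127,400 g.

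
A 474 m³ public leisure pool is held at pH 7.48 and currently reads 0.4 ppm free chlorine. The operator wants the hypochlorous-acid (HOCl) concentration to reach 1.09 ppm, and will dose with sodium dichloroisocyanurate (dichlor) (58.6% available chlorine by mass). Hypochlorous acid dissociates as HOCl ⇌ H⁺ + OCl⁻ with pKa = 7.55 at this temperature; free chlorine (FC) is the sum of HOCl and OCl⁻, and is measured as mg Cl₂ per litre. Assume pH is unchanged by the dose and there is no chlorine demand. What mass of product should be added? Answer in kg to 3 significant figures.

Volume: 474 m³ = 474,000 L.
[OCl⁻]/[HOCl] = 10^(pH − pKa) = 10^(7.48 − 7.55) = 0.8511; fraction as HOCl = 1/(1 + 0.8511) = 0.5402.
Free chlorine required for 1.09 ppm HOCl: 1.09 / 0.5402 = 2.018 ppm.
FC to add: 2.018 − 0.4 = 1.618 mg/L as Cl₂.
Cl₂ equivalent: 1.618 mg/L × 474,000 L = 766.8 g.
Product at 58.6% available Cl: 766.8 / 0.586 = 1309 g.

1.31 kg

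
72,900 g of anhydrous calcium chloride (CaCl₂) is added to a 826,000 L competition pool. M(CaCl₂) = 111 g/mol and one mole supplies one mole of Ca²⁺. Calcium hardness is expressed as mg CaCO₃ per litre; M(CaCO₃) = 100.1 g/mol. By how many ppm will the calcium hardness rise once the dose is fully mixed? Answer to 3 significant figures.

79.6 ppm

Moles of Ca²⁺: 72,900 g ÷ 111 g/mol = 656.8 mol.
As CaCO₃: 656.8 mol × 100.1 g/mol = 65,740 g.
Rise: 65,740 g / 826,000 L × 1000 = 79.59 mg/L.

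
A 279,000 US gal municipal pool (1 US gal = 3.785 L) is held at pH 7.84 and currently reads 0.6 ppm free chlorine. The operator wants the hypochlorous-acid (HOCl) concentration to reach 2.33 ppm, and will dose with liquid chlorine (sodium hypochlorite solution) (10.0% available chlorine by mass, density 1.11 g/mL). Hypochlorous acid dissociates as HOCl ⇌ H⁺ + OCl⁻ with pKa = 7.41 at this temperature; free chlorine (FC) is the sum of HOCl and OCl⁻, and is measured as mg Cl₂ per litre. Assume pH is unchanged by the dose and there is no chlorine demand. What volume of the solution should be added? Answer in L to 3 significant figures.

Volume: 279,000 US gal × 3.785 L/gal = 1,056,015 L.
[OCl⁻]/[HOCl] = 10^(pH − pKa) = 10^(7.84 − 7.41) = 2.692; fraction as HOCl = 1/(1 + 2.692) = 0.2709.
Free chlorine required for 2.33 ppm HOCl: 2.33 / 0.2709 = 8.601 ppm.
FC to add: 8.601 − 0.6 = 8.001 mg/L as Cl₂.
Cl₂ equivalent: 8.001 mg/L × 1,056,015 L = 8449 g.
Product at 10.0% available Cl: 8449 / 0.1 = 84,490 g.
Volume: 84,490 g ÷ 1.11 g/mL = 76,120 mL.

76.1 L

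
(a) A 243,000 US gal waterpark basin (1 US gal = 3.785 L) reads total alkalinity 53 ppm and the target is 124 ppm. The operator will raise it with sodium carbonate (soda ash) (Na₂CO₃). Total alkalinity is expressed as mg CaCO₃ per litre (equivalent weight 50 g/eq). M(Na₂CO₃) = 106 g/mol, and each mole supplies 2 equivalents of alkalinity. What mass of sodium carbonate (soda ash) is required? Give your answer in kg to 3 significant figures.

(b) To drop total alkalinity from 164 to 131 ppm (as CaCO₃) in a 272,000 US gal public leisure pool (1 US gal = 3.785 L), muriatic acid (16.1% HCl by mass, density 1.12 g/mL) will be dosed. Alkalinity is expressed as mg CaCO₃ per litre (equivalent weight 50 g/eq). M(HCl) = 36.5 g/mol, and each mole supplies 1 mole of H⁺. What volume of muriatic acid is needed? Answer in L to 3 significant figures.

(a) 69.2 kg; (b) 138 L

(a) Volume: 243,000 US gal × 3.785 L/gal = 919,755 L.
(a) Alkalinity to add: (124 − 53) = 71 mg/L as CaCO₃ × 919,755 L = 65,300 g as CaCO₃.
(a) Equivalents: 65,300 g ÷ 50 g/eq = 1306 eq.
(a) Each mole of Na₂CO₃ supplies 2 eq, so 1306 / 2 = 653 mol.
(a) Mass: 653 mol × 106 g/mol = 69,220 g.

(b) Volume: 272,000 US gal × 3.785 L/gal = 1,029,520 L.
(b) Alkalinity to neutralize: (164 − 131) = 33 mg/L as CaCO₃ × 1,029,520 L = 33,970 g as CaCO₃.
(b) Equivalents of H⁺ required: 33,970 ÷ 50 g/eq = 679.5 eq = 679.5 mol HCl.
(b) Mass of HCl: 679.5 × 36.5 = 24,800 g.
(b) Mass of 16.1% solution: 24,800 / 0.161 = 154,000 g.
(b) Volume: 154,000 g ÷ 1.12 g/mL = 137,500 mL.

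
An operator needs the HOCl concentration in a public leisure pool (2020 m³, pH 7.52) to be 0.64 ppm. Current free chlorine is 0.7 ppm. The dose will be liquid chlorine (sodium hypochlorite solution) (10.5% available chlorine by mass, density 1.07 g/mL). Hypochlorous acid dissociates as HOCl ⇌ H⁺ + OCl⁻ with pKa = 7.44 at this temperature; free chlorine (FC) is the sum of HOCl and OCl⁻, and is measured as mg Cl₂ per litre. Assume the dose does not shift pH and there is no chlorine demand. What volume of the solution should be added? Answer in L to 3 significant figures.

12.8 L

Volume: 2020 m³ = 2,020,000 L.
[OCl⁻]/[HOCl] = 10^(pH − pKa) = 10^(7.52 − 7.44) = 1.202; fraction as HOCl = 1/(1 + 1.202) = 0.4541.
Free chlorine required for 0.64 ppm HOCl: 0.64 / 0.4541 = 1.409 ppm.
FC to add: 1.409 − 0.7 = 0.7094 mg/L as Cl₂.
Cl₂ equivalent: 0.7094 mg/L × 2,020,000 L = 1433 g.
Product at 10.5% available Cl: 1433 / 0.105 = 13,650 g.
Volume: 13,650 g ÷ 1.07 g/mL = 12,760 mL.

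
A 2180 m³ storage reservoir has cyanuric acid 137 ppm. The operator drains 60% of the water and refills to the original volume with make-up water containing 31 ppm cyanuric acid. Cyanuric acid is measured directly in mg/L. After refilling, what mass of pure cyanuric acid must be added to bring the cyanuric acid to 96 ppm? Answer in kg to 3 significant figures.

Volume: 2180 m³ = 2,180,000 L.
After draining 60% and refilling: 137 × 0.40 + 31 × 0.60 = 73.4 ppm.
Deficit to target: 96 − 73.4 = 22.6 mg/L.
Mass: 22.6 mg/L × 2,180,000 L = 49,270 g cyanuric acid.

49.3 kg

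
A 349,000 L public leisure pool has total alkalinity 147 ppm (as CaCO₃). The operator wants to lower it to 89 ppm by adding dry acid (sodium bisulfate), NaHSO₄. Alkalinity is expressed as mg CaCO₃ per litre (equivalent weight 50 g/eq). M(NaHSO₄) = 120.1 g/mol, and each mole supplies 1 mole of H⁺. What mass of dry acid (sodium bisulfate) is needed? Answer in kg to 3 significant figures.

48.6 kg

Alkalinity to neutralize: (147 − 89) = 58 mg/L as CaCO₃ × 349,000 L = 20,240 g as CaCO₃.
Equivalents of H⁺ required: 20,240 ÷ 50 g/eq = 404.8 eq = 404.8 mol NaHSO₄.
Mass of NaHSO₄: 404.8 × 120.1 = 48,620 g.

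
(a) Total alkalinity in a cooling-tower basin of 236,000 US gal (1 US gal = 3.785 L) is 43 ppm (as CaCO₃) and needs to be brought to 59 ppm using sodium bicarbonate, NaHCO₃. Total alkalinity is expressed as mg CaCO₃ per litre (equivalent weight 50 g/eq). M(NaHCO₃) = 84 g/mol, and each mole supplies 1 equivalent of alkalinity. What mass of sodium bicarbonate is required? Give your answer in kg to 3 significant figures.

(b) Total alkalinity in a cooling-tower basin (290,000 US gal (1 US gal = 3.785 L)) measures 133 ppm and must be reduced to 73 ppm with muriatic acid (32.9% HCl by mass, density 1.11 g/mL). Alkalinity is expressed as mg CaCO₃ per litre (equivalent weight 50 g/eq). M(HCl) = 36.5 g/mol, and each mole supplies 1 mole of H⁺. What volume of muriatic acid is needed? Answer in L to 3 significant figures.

(a) 24.0 kg; (b) 132 L

(a) Volume: 236,000 US gal × 3.785 L/gal = 893,260 L.
(a) Alkalinity to add: (59 − 43) = 16 mg/L as CaCO₃ × 893,260 L = 14,290 g as CaCO₃.
(a) Equivalents: 14,290 g ÷ 50 g/eq = 285.8 eq.
(a) NaHCO₃ supplies 1 eq per mole → 285.8 mol.
(a) Mass: 285.8 mol × 84 g/mol = 24,010 g.

(b) Volume: 290,000 US gal × 3.785 L/gal = 1,097,650 L.
(b) Alkalinity to neutralize: (133 − 73) = 60 mg/L as CaCO₃ × 1,097,650 L = 65,860 g as CaCO₃.
(b) Equivalents of H⁺ required: 65,860 ÷ 50 g/eq = 1317 eq = 1317 mol HCl.
(b) Mass of HCl: 1317 × 36.5 = 48,080 g.
(b) Mass of 32.9% solution: 48,080 / 0.329 = 146,100 g.
(b) Volume: 146,100 g ÷ 1.11 g/mL = 131,600 mL.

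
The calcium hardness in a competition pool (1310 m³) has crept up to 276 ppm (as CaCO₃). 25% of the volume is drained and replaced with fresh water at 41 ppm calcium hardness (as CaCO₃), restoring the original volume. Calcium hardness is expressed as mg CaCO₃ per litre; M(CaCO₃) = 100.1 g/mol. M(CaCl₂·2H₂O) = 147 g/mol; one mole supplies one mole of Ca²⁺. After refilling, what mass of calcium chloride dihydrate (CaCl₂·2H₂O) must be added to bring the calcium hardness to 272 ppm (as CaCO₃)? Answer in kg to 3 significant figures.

105 kg

Volume: 1310 m³ = 1,310,000 L.
After draining 25% and refilling: 276 × 0.75 + 41 × 0.25 = 217.25 ppm.
Deficit to target: 272 − 217.25 = 54.75 mg/L.
As CaCO₃: 54.75 mg/L × 1,310,000 L = 71,720 g; ÷ 100.1 = 716.5 mol Ca²⁺.
Mass: 716.5 × 147 = 105,300 g.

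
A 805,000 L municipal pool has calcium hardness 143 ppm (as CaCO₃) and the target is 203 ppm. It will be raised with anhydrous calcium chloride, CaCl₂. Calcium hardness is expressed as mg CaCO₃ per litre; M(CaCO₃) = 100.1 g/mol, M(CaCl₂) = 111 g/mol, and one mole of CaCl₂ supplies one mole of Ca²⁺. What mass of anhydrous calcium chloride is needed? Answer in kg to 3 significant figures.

53.6 kg

Hardness to add: (203 − 143) = 60 mg/L as CaCO₃ × 805,000 L = 48,300 g as CaCO₃.
Moles of Ca²⁺ (1 mol Ca²⁺ ≡ 1 mol CaCO₃): 48,300 / 100.1 g/mol = 482.5 mol.
Mass of CaCl₂: 482.5 × 111 = 53,560 g.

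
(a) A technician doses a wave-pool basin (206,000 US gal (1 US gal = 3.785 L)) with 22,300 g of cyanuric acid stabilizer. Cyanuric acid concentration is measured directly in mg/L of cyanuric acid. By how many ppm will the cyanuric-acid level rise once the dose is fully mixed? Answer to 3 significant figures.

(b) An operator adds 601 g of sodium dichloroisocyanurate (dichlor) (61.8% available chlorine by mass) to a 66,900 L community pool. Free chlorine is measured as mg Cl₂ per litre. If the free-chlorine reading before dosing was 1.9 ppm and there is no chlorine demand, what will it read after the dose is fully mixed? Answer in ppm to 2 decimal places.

(a) 28.6 ppm; (b) 7.45 ppm

(a) Volume: 206,000 US gal × 3.785 L/gal = 779,710 L.
(a) Rise: 22,300 g / 779,710 L × 1000 = 28.6 mg/L.

(b) Available chlorine delivered: 601 g × 0.618 = 371.4 g as Cl₂.
(b) Concentration rise: 371.4 g / 66,900 L = 5.552 mg/L = 5.55 ppm.
(b) Final FC: 1.9 + 5.55 = 7.45 ppm.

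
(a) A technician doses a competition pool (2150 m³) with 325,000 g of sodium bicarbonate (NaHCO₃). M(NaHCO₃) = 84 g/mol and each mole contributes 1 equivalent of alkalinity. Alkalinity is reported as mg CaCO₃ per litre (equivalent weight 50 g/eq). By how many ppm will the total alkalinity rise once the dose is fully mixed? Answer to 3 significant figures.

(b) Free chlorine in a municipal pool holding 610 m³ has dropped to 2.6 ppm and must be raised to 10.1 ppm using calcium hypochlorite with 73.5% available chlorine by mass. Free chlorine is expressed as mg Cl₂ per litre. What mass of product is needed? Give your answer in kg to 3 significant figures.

(a) Volume: 2150 m³ = 2,150,000 L.
(a) Moles of NaHCO₃: 325,000 g ÷ 84 g/mol = 3869 mol → 3869 eq of alkalinity.
(a) As CaCO₃: 3869 eq × 50 g/eq = 193,500 g.
(a) Rise: 193,500 g / 2,150,000 L × 1000 = 89.98 mg/L.

(b) Volume: 610 m³ = 610,000 L.
(b) Chlorine deficit: 10.1 − 2.6 = 7.5 ppm = 7.5 mg/L as Cl₂.
(b) Cl₂ equivalent needed: 7.5 mg/L × 610,000 L = 4,575,000 mg = 4575 g.
(b) Product at 73.5% available chlorine: 4575 / 0.735 = 6224 g.

(a) 90.0 ppm; (b) 6.22 kg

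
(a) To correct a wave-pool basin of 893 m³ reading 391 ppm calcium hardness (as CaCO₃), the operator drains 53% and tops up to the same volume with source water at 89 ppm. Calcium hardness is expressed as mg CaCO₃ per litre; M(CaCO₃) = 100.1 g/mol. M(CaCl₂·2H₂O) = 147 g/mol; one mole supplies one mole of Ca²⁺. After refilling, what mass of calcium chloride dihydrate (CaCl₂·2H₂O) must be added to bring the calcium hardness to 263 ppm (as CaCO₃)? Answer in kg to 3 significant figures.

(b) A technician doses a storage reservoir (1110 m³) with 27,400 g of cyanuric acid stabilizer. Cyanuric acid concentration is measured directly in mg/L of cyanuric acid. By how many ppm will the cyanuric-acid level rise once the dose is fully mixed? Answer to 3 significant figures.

(a) 42.0 kg; (b) 24.7 ppm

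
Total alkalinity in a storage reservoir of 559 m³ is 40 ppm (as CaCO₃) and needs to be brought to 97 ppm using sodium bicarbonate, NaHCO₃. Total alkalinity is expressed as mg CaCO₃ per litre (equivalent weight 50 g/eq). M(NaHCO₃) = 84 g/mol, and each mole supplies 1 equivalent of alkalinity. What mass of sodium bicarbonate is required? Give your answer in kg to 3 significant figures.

53.5 kg

Volume: 559 m³ = 559,000 L.
Alkalinity to add: (97 − 40) = 57 mg/L as CaCO₃ × 559,000 L = 31,860 g as CaCO₃.
Equivalents: 31,860 g ÷ 50 g/eq = 637.3 eq.
NaHCO₃ supplies 1 eq per mole → 637.3 mol.
Mass: 637.3 mol × 84 g/mol = 53,530 g.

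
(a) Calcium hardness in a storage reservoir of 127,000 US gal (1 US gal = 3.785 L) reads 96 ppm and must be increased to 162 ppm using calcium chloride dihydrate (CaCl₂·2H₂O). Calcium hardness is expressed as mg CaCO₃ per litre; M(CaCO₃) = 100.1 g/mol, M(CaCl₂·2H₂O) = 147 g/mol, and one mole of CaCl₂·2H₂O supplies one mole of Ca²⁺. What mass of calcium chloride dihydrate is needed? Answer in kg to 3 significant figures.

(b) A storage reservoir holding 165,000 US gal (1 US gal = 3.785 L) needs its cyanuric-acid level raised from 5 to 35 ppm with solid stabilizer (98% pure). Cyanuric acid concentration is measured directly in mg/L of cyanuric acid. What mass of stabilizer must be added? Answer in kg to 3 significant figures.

(a) 46.6 kg; (b) 19.1 kg

(a) Volume: 127,000 US gal × 3.785 L/gal = 480,695 L.
(a) Hardness to add: (162 − 96) = 66 mg/L as CaCO₃ × 480,695 L = 31,730 g as CaCO₃.
(a) Moles of Ca²⁺ (1 mol Ca²⁺ ≡ 1 mol CaCO₃): 31,730 / 100.1 g/mol = 316.9 mol.
(a) Mass of CaCl₂·2H₂O: 316.9 × 147 = 46,590 g.

(b) Volume: 165,000 US gal × 3.785 L/gal = 624,525 L.
(b) CYA to add: (35 − 5) = 30 mg/L × 624,525 L = 18,740 g cyanuric acid.
(b) At 98% purity: 18,740 / 0.98 = 19,120 g product.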